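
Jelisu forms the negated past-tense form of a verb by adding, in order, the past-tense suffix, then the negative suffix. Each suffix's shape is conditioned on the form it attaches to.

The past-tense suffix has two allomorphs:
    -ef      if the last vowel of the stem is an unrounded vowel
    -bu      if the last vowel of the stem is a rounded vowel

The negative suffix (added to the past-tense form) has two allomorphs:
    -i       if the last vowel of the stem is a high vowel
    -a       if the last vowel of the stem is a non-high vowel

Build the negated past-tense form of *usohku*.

Since the last vowel of *usohku* is /u/ (a rounded vowel), it takes -bu, giving *usohkubu*.
The last vowel of the past-tense form *usohkubu* is /u/, which is a high vowel, so the negative suffix is -i, giving *usohkubui*.

usohkubui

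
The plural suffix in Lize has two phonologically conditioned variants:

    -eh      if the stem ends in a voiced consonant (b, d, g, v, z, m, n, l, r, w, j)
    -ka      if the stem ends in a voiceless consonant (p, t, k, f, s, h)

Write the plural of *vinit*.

*vinit* — final consonant /t/ (voiceless) → -ka → *vinitka*.

vinitka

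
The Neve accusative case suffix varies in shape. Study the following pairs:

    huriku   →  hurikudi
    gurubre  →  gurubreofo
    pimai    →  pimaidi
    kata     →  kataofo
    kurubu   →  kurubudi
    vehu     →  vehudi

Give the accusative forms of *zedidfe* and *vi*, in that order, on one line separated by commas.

zedidfeofo, vidi

The suffix is conditioned by the last vowel: -di when the last vowel of the stem is a high vowel (*huriku*, *pimai*, *kurubu*, *vehu*); -ofo when the last vowel of the stem is a non-high vowel (*gurubre*, *kata*).
*zedidfe*: last vowel = /e/, a non-high vowel → -ofo → *zedidfeofo*.
*vi* — last vowel /i/ (a high vowel) → -di → *vidi*.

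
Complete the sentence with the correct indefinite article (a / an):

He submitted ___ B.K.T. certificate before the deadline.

a

The indefinite article is chosen by the initial *sound* of the following word, not its spelling.
The initialism *B.K.T.* is read letter by letter; the first letter, B, is pronounced /biː/, which begins with a consonant sound.
So the article is *a*: He submitted a B.K.T. certificate before the deadline.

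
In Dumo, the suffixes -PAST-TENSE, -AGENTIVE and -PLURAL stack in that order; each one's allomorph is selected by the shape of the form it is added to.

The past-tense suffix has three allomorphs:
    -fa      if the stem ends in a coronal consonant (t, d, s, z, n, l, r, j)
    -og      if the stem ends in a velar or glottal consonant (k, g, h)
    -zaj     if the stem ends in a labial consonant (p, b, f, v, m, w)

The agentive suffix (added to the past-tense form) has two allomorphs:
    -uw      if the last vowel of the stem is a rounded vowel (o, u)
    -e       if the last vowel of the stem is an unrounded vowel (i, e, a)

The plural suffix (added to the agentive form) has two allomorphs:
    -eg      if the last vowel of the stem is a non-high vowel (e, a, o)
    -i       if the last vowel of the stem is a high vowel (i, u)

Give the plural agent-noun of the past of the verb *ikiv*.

Since the final consonant of *ikiv* is /v/ (labial), it takes -zaj, giving *ikivzaj*.
The past-tense form *ikivzaj*: last vowel = /a/, an unrounded vowel → -e → *ikivzaje*.
The agentive form *ikivzaje*: last vowel = /e/, a non-high vowel → -eg → *ikivzajeeg*.

ikivzajeeg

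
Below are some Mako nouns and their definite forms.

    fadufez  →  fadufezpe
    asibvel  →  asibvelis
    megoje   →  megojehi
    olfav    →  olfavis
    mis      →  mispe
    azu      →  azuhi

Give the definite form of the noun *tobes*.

tobespe

Looking at the final sound of each stem: -pe when the stem ends in a sibilant (*fadufez*, *mis*); -is when the stem ends in a non-sibilant consonant (*asibvel*, *olfav*); -hi when the stem ends in a vowel (*megoje*, *azu*).
*tobes*: final sound = /s/, a sibilant → -pe → *tobespe*.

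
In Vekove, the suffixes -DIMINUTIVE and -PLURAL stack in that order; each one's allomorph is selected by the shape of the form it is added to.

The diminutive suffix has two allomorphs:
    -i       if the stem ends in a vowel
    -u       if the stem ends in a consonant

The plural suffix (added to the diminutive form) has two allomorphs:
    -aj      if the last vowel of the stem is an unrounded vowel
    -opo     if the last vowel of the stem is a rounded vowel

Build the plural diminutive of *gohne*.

*gohne*: final sound = /e/, a vowel → -i → *gohnei*.
Since the last vowel of the diminutive form *gohnei* is /i/ (an unrounded vowel), it takes -aj, giving *gohneiaj*.

gohneiaj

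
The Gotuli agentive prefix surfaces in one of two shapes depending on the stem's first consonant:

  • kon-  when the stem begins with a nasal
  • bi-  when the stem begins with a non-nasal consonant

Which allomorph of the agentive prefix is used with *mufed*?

kon-

The first consonant of *mufed* is /m/, which is a nasal, so the prefix is kon-.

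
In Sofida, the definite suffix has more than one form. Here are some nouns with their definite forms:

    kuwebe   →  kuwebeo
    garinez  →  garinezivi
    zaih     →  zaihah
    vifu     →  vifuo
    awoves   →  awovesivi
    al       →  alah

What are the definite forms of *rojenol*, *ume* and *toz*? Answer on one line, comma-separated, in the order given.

The alternation tracks the final sound of the stem — -ivi when the stem ends in a sibilant (*garinez*, *awoves*); -ah when the stem ends in a non-sibilant consonant (*zaih*, *al*); -o when the stem ends in a vowel (*kuwebe*, *vifu*).
*rojenol* — final sound /l/ (a non-sibilant consonant) → -ah → *rojenolah*.
*ume* — final sound /e/ (a vowel) → -o → *umeo*.
The final sound of *toz* is /z/, which is a sibilant, so the suffix is -ivi, giving *tozivi*.

rojenolah, umeo, tozivi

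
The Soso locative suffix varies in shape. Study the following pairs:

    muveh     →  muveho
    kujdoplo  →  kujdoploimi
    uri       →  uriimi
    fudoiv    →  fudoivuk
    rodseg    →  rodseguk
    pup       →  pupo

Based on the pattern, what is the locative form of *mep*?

The suffix is conditioned by the final sound: -o when the stem ends in a voiceless consonant (*muveh*, *pup*); -uk when the stem ends in a voiced consonant (*fudoiv*, *rodseg*); -imi when the stem ends in a vowel (*kujdoplo*, *uri*).
*mep* — final sound /p/ (a voiceless consonant) → -o → *mepo*.

mepo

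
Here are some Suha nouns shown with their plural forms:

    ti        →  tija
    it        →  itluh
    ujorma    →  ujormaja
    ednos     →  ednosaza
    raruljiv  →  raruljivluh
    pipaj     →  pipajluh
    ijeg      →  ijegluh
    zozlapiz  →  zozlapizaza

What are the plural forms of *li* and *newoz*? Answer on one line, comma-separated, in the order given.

lija, newozaza

The suffix is conditioned by the final sound: -aza when the stem ends in a sibilant (*ednos*, *zozlapiz*); -luh when the stem ends in a non-sibilant consonant (*it*, *raruljiv*, *pipaj*, *ijeg*); -ja when the stem ends in a vowel (*ti*, *ujorma*).
*li*: final sound = /i/, a vowel → -ja → *lija*.
*newoz*: final sound = /z/, a sibilant → -aza → *newozaza*.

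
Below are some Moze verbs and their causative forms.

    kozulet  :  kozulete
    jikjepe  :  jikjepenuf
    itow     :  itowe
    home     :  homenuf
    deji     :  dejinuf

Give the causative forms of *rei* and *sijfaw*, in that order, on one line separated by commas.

reinuf, sijfawe

Looking at the final sound of each stem: -e when the stem ends in a consonant (*kozulet*, *itow*); -nuf when the stem ends in a vowel (*jikjepe*, *home*, *deji*).
*rei* — final sound /i/ (a vowel) → -nuf → *reinuf*.
*sijfaw*: final sound = /w/, a consonant → -e → *sijfawe*.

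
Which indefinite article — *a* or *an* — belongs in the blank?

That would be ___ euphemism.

The indefinite article is chosen by the initial *sound* of the following word, not its spelling.
*euphemism* begins with the sound /juː/ (eu pronounced /juː/) — a consonant sound.
So the article is *a*: That would be a euphemism.

a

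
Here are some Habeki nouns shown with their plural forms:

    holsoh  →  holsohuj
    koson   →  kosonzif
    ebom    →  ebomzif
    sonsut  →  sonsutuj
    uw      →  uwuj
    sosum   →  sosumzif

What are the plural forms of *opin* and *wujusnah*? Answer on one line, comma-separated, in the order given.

Looking at the final consonant of each stem: -zif when the stem ends in a nasal (*koson*, *ebom*, *sosum*); -uj when the stem ends in a non-nasal consonant (*holsoh*, *sonsut*, *uw*).
The final consonant of *opin* is /n/, which is a nasal, so the suffix is -zif, giving *opinzif*.
*wujusnah*: final consonant = /h/, non-nasal → -uj → *wujusnahuj*.

opinzif, wujusnahuj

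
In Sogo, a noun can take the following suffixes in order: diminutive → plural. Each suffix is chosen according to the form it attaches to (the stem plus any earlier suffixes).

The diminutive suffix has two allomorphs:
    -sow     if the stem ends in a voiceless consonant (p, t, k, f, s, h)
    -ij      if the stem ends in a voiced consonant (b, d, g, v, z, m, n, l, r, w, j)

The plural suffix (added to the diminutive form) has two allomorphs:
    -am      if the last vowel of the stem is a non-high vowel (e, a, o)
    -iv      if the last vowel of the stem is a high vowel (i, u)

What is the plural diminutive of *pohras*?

pohrassowam

*pohras* — final consonant /s/ (voiceless) → -sow → *pohrassow*.
The last vowel of the diminutive form *pohrassow* is /o/, which is a non-high vowel, so the plural suffix is -am, giving *pohrassowam*.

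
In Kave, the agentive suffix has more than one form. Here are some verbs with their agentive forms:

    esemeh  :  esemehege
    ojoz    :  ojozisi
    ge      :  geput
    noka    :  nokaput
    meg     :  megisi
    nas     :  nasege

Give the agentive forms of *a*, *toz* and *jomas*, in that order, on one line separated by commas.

aput, tozisi, jomasege

The alternation tracks the final sound of the stem — -ege when the stem ends in a voiceless consonant (*esemeh*, *nas*); -isi when the stem ends in a voiced consonant (*ojoz*, *meg*); -put when the stem ends in a vowel (*ge*, *noka*).
*a*: final sound = /a/, a vowel → -put → *aput*.
*toz* — final sound /z/ (a voiced consonant) → -isi → *tozisi*.
*jomas*: final sound = /s/, a voiceless consonant → -ege → *jomasege*.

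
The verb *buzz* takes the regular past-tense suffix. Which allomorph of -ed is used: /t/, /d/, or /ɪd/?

The stem *buzz* ends in a voiced sound other than /d/.
The -ed suffix is realized as /ɪd/ after /t, d/; as /t/ after other voiceless consonants; and as /d/ after other voiced sounds.
So -ed on *buzz* is pronounced /d/.

/d/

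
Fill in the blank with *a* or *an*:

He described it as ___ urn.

The indefinite article is chosen by the initial *sound* of the following word, not its spelling.
*urn* begins with the sound /ɜr/ (u pronounced /ɜr/) — a vowel sound.
So the article is *an*: He described it as an urn.

an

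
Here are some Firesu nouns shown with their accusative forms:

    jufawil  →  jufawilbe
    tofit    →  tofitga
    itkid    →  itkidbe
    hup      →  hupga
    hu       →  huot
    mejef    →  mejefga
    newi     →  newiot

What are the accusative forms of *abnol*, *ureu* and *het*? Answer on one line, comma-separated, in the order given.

abnolbe, ureuot, hetga

The pattern is voicing of the final sound: -ga when the stem ends in a voiceless consonant (*tofit*, *hup*, *mejef*); -be when the stem ends in a voiced consonant (*jufawil*, *itkid*); -ot when the stem ends in a vowel (*hu*, *newi*).
*abnol* — final sound /l/ (a voiced consonant) → -be → *abnolbe*.
The final sound of *ureu* is /u/, which is a vowel, so the suffix is -ot, giving *ureuot*.
*het*: final sound = /t/, a voiceless consonant → -ga → *hetga*.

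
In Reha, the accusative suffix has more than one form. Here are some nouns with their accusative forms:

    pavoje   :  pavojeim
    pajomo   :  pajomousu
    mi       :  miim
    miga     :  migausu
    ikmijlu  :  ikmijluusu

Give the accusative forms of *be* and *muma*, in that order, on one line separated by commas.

beim, mumausu

The alternation tracks the last vowel of the stem — -im when the last vowel of the stem is a front vowel (*pavoje*, *mi*); -usu when the last vowel of the stem is a back vowel (*pajomo*, *miga*, *ikmijlu*).
*be*: last vowel = /e/, a front vowel → -im → *beim*.
The last vowel of *muma* is /a/, which is a back vowel, so the suffix is -usu, giving *mumausu*.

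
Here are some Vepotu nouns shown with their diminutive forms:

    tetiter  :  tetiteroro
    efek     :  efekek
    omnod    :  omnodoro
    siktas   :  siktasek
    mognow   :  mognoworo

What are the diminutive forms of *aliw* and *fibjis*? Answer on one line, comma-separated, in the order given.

aliworo, fibjisek

The pattern is voicing of the final consonant: -ek when the stem ends in a voiceless consonant (*efek*, *siktas*); -oro when the stem ends in a voiced consonant (*tetiter*, *omnod*, *mognow*).
The final consonant of *aliw* is /w/, which is voiced, so the suffix is -oro, giving *aliworo*.
*fibjis*: final consonant = /s/, voiceless → -ek → *fibjisek*.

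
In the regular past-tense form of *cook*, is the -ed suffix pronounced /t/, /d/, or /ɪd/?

The stem *cook* ends in a voiceless consonant other than /t/.
The -ed suffix is realized as /ɪd/ after /t, d/; as /t/ after other voiceless consonants; and as /d/ after other voiced sounds.
So -ed on *cook* is pronounced /t/.

/t/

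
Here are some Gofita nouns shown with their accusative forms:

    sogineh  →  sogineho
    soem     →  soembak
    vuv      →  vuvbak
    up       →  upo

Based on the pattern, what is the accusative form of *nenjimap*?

nenjimapo

The alternation tracks the final consonant of the stem — -o when the stem ends in a voiceless consonant (*sogineh*, *up*); -bak when the stem ends in a voiced consonant (*soem*, *vuv*).
Since the final consonant of *nenjimap* is /p/ (voiceless), it takes -o, giving *nenjimapo*.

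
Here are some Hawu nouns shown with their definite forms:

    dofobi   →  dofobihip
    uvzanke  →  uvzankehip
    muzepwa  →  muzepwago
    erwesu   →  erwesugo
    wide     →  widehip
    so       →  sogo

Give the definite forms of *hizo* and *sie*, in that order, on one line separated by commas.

hizogo, siehip

The pattern is front/back vowel harmony: -hip when the last vowel of the stem is a front vowel (*dofobi*, *uvzanke*, *wide*); -go when the last vowel of the stem is a back vowel (*muzepwa*, *erwesu*, *so*).
Since the last vowel of *hizo* is /o/ (a back vowel), it takes -go, giving *hizogo*.
*sie*: last vowel = /e/, a front vowel → -hip → *siehip*.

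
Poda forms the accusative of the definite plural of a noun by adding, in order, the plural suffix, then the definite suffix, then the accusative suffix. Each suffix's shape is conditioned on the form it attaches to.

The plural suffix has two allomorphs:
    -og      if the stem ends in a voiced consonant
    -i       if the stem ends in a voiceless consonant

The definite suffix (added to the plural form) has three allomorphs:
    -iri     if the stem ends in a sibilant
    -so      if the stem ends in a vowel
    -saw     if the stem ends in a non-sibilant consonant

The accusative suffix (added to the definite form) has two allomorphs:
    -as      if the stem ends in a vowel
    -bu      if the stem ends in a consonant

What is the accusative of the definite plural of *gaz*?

gazogsawbu

*gaz* — final consonant /z/ (voiced) → -og → *gazog*.
The plural form *gazog* — final sound /g/ (a non-sibilant consonant) → -saw → *gazogsaw*.
The definite form *gazogsaw* — final sound /w/ (a consonant) → -bu → *gazogsawbu*.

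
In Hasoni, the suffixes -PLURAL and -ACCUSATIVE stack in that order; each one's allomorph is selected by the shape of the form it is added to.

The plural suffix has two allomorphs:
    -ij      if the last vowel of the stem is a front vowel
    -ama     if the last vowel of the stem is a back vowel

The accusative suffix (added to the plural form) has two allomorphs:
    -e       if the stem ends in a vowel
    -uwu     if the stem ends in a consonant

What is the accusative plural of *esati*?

The last vowel of *esati* is /i/, which is a front vowel, so the plural suffix is -ij, giving *esatiij*.
The final sound of the plural form *esatiij* is /j/, which is a consonant, so the accusative suffix is -uwu, giving *esatiijuwu*.

esatiijuwu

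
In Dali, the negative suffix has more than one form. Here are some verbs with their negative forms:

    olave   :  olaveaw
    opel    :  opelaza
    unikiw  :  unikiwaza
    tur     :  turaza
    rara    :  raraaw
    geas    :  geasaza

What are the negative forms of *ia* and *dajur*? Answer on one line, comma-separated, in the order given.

Looking at the final sound of each stem: -aza when the stem ends in a consonant (*opel*, *unikiw*, *tur*, *geas*); -aw when the stem ends in a vowel (*olave*, *rara*).
*ia* — final sound /a/ (a vowel) → -aw → *iaaw*.
*dajur*: final sound = /r/, a consonant → -aza → *dajuraza*.

iaaw, dajuraza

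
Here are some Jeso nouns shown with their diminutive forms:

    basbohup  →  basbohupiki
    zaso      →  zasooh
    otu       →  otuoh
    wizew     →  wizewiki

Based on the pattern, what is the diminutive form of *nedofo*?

The alternation tracks the final sound of the stem — -iki when the stem ends in a consonant (*basbohup*, *wizew*); -oh when the stem ends in a vowel (*zaso*, *otu*).
*nedofo*: final sound = /o/, a vowel → -oh → *nedofooh*.

nedofooh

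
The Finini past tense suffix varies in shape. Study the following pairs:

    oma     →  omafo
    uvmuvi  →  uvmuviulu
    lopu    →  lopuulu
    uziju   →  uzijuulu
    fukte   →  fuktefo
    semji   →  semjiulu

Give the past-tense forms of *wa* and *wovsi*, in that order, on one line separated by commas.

The pattern is height harmony: -ulu when the last vowel of the stem is a high vowel (*uvmuvi*, *lopu*, *uziju*, *semji*); -fo when the last vowel of the stem is a non-high vowel (*oma*, *fukte*).
*wa*: last vowel = /a/, a non-high vowel → -fo → *wafo*.
*wovsi* — last vowel /i/ (a high vowel) → -ulu → *wovsiulu*.

wafo, wovsiulu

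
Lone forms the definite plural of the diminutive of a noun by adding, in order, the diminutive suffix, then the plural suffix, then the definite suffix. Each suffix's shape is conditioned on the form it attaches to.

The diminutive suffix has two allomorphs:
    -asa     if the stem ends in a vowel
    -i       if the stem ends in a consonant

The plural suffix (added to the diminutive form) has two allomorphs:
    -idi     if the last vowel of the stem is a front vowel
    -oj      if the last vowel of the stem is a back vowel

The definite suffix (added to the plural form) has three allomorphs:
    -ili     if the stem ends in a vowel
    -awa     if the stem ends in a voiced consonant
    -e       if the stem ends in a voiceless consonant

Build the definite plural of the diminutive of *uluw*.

uluwiidiili

Since the final sound of *uluw* is /w/ (a consonant), it takes -i, giving *uluwi*.
The last vowel of the diminutive form *uluwi* is /i/, which is a front vowel, so the plural suffix is -idi, giving *uluwiidi*.
Since the final sound of the plural form *uluwiidi* is /i/ (a vowel), it takes -ili, giving *uluwiidiili*.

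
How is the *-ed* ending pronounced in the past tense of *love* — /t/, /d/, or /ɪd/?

/d/

The stem *love* ends in a voiced sound other than /d/.
The -ed suffix is realized as /ɪd/ after /t, d/; as /t/ after other voiceless consonants; and as /d/ after other voiced sounds.
So -ed on *love* is pronounced /d/.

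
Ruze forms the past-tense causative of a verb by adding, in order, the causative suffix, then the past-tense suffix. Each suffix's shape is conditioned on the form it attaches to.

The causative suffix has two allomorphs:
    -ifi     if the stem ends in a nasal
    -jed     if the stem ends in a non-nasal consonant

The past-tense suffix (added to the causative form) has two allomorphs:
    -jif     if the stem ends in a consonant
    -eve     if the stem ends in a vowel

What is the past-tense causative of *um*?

umifieve

*um* — final consonant /m/ (a nasal) → -ifi → *umifi*.
The causative form *umifi*: final sound = /i/, a vowel → -eve → *umifieve*.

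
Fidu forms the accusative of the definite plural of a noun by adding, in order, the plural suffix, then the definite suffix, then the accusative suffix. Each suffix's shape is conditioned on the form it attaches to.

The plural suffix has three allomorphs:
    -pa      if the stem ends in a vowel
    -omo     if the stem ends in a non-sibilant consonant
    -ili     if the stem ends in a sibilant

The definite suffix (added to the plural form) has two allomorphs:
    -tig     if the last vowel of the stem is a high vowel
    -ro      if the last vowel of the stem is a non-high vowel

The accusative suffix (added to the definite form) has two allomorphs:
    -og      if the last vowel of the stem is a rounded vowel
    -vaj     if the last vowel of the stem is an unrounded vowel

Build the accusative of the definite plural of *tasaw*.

The final sound of *tasaw* is /w/, which is a non-sibilant consonant, so the plural suffix is -omo, giving *tasawomo*.
Since the last vowel of the plural form *tasawomo* is /o/ (a non-high vowel), it takes -ro, giving *tasawomoro*.
The definite form *tasawomoro* — last vowel /o/ (a rounded vowel) → -og → *tasawomoroog*.

tasawomoroog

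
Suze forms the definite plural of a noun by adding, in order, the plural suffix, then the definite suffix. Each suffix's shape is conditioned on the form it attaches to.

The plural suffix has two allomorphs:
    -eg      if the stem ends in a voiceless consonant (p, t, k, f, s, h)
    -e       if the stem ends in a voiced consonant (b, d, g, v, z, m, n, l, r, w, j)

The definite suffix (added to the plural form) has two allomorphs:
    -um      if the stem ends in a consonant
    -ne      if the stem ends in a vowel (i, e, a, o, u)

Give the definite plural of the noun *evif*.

evifegum

*evif* — final consonant /f/ (voiceless) → -eg → *evifeg*.
The final sound of the plural form *evifeg* is /g/, which is a consonant, so the definite suffix is -um, giving *evifegum*.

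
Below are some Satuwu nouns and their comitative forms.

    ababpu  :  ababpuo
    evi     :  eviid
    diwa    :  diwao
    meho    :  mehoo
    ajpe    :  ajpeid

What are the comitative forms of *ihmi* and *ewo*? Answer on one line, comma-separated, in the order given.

The suffix is conditioned by the last vowel: -id when the last vowel of the stem is a front vowel (*evi*, *ajpe*); -o when the last vowel of the stem is a back vowel (*ababpu*, *diwa*, *meho*).
*ihmi*: last vowel = /i/, a front vowel → -id → *ihmiid*.
*ewo*: last vowel = /o/, a back vowel → -o → *ewoo*.

ihmiid, ewoo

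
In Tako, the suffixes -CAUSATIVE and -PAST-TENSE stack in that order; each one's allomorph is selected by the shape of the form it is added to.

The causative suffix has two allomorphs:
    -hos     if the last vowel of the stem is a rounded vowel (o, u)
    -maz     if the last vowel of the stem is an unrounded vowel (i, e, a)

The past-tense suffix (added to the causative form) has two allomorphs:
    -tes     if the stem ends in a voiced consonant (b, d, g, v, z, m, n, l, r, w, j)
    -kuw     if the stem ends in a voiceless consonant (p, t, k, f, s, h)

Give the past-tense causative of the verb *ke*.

*ke* — last vowel /e/ (an unrounded vowel) → -maz → *kemaz*.
The causative form *kemaz*: final consonant = /z/, voiced → -tes → *kemaztes*.

kemaztes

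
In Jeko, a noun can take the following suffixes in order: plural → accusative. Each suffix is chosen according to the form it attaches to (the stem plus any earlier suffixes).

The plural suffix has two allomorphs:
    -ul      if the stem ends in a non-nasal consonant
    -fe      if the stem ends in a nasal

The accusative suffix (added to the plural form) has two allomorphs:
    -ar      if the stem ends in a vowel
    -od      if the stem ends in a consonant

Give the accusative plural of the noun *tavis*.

tavisulod

Since the final consonant of *tavis* is /s/ (non-nasal), it takes -ul, giving *tavisul*.
Since the final sound of the plural form *tavisul* is /l/ (a consonant), it takes -od, giving *tavisulod*.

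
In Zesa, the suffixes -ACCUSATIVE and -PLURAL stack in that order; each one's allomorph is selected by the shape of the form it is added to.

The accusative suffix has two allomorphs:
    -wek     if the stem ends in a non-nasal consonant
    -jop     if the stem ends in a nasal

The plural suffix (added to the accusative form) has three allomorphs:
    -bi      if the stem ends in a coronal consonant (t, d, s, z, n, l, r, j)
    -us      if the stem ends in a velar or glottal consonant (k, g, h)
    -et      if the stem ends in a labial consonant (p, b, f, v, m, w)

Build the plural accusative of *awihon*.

awihonjopet

The final consonant of *awihon* is /n/, which is a nasal, so the accusative suffix is -jop, giving *awihonjop*.
The accusative form *awihonjop*: final consonant = /p/, labial → -et → *awihonjopet*.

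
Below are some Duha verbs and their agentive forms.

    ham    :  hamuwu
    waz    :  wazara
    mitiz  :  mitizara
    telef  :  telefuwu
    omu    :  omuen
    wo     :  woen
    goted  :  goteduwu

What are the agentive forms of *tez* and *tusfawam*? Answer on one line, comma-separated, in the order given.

tezara, tusfawamuwu

The suffix is conditioned by the final sound: -ara when the stem ends in a sibilant (*waz*, *mitiz*); -uwu when the stem ends in a non-sibilant consonant (*ham*, *telef*, *goted*); -en when the stem ends in a vowel (*omu*, *wo*).
*tez* — final sound /z/ (a sibilant) → -ara → *tezara*.
The final sound of *tusfawam* is /m/, which is a non-sibilant consonant, so the suffix is -uwu, giving *tusfawamuwu*.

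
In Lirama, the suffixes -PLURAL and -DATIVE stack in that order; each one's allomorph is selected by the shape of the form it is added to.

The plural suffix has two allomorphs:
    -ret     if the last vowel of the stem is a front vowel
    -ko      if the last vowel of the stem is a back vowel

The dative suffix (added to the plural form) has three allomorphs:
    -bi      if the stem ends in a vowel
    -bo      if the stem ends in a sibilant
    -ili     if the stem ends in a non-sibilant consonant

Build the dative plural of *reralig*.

The last vowel of *reralig* is /i/, which is a front vowel, so the plural suffix is -ret, giving *reraligret*.
The final sound of the plural form *reraligret* is /t/, which is a non-sibilant consonant, so the dative suffix is -ili, giving *reraligretili*.

reraligretili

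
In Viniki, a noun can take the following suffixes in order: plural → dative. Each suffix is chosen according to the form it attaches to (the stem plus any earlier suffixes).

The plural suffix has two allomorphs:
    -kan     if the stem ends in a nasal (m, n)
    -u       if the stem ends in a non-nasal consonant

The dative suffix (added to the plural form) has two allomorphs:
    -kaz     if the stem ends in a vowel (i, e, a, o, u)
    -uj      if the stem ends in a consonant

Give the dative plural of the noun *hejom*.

hejomkanuj

*hejom* — final consonant /m/ (a nasal) → -kan → *hejomkan*.
The final sound of the plural form *hejomkan* is /n/, which is a consonant, so the dative suffix is -uj, giving *hejomkanuj*.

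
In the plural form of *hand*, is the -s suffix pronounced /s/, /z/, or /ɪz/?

/z/

The stem *hand* ends in a voiced non-sibilant sound.
The plural suffix surfaces as /ɪz/ after sibilants, /s/ after other voiceless consonants, and /z/ after other voiced sounds.
So the plural -s on *hand* is pronounced /z/.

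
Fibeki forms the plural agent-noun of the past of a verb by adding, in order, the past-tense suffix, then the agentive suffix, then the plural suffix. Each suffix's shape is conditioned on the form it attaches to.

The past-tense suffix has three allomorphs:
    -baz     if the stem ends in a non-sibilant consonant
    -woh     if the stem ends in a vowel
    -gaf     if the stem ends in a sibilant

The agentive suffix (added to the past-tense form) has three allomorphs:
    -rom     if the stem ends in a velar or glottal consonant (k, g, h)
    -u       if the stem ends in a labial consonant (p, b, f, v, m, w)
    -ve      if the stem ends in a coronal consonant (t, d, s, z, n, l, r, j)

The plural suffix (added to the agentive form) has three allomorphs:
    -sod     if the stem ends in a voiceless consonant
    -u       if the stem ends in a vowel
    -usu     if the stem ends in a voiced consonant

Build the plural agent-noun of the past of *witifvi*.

witifviwohromusu

The final sound of *witifvi* is /i/, which is a vowel, so the past-tense suffix is -woh, giving *witifviwoh*.
The past-tense form *witifviwoh* — final consonant /h/ (velar/glottal) → -rom → *witifviwohrom*.
The agentive form *witifviwohrom*: final sound = /m/, a voiced consonant → -usu → *witifviwohromusu*.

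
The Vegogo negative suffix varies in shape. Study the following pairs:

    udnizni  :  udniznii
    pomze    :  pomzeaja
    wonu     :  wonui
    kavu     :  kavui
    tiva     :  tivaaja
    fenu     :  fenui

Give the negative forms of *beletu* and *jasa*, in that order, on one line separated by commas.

beletui, jasaaja

The alternation tracks the last vowel of the stem — -i when the last vowel of the stem is a high vowel (*udnizni*, *wonu*, *kavu*, *fenu*); -aja when the last vowel of the stem is a non-high vowel (*pomze*, *tiva*).
*beletu*: last vowel = /u/, a high vowel → -i → *beletui*.
*jasa*: last vowel = /a/, a non-high vowel → -aja → *jasaaja*.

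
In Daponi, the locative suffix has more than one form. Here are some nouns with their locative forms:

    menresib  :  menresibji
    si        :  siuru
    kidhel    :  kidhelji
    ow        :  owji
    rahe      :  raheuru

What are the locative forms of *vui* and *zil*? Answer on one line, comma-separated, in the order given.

The alternation tracks the final sound of the stem — -ji when the stem ends in a consonant (*menresib*, *kidhel*, *ow*); -uru when the stem ends in a vowel (*si*, *rahe*).
The final sound of *vui* is /i/, which is a vowel, so the suffix is -uru, giving *vuiuru*.
The final sound of *zil* is /l/, which is a consonant, so the suffix is -ji, giving *zilji*.

vuiuru, zilji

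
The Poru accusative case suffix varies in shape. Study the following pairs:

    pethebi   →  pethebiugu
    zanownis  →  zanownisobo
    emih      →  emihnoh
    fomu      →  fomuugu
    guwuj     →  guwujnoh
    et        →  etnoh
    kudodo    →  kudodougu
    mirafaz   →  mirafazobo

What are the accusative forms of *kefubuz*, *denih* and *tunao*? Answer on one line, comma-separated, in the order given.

kefubuzobo, denihnoh, tunaougu

The pattern is sibilance of the final sound: -obo when the stem ends in a sibilant (*zanownis*, *mirafaz*); -noh when the stem ends in a non-sibilant consonant (*emih*, *guwuj*, *et*); -ugu when the stem ends in a vowel (*pethebi*, *fomu*, *kudodo*).
Since the final sound of *kefubuz* is /z/ (a sibilant), it takes -obo, giving *kefubuzobo*.
*denih* — final sound /h/ (a non-sibilant consonant) → -noh → *denihnoh*.
Since the final sound of *tunao* is /o/ (a vowel), it takes -ugu, giving *tunaougu*.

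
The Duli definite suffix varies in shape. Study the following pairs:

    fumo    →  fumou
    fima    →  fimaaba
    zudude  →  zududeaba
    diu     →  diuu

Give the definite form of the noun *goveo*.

Looking at the last vowel of each stem: -u when the last vowel of the stem is a rounded vowel (*fumo*, *diu*); -aba when the last vowel of the stem is an unrounded vowel (*fima*, *zudude*).
Since the last vowel of *goveo* is /o/ (a rounded vowel), it takes -u, giving *goveou*.

goveou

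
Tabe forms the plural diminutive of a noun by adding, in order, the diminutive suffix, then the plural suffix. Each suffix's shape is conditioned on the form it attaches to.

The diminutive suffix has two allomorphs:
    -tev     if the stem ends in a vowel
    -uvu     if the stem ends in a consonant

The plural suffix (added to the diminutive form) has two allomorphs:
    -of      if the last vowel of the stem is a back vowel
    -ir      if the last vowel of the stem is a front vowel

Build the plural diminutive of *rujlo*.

rujlotevir

*rujlo* — final sound /o/ (a vowel) → -tev → *rujlotev*.
The diminutive form *rujlotev*: last vowel = /e/, a front vowel → -ir → *rujlotevir*.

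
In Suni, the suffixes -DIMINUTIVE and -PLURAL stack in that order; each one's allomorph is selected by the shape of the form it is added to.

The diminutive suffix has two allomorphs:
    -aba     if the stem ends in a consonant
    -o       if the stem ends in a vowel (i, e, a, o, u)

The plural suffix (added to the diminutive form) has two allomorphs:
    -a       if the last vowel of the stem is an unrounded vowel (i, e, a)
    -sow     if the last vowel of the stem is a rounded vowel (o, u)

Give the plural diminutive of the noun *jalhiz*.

*jalhiz* — final sound /z/ (a consonant) → -aba → *jalhizaba*.
The diminutive form *jalhizaba*: last vowel = /a/, an unrounded vowel → -a → *jalhizabaa*.

jalhizabaa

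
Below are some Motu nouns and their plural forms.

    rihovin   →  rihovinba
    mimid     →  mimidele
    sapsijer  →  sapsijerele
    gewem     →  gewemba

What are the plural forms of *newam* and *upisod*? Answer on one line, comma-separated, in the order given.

newamba, upisodele

The alternation tracks the final consonant of the stem — -ba when the stem ends in a nasal (*rihovin*, *gewem*); -ele when the stem ends in a non-nasal consonant (*mimid*, *sapsijer*).
*newam*: final consonant = /m/, a nasal → -ba → *newamba*.
*upisod* — final consonant /d/ (non-nasal) → -ele → *upisodele*.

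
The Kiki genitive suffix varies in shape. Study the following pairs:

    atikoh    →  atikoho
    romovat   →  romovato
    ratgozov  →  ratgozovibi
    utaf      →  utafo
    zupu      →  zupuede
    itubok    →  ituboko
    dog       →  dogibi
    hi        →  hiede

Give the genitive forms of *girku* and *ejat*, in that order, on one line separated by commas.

girkuede, ejato

The suffix is conditioned by the final sound: -o when the stem ends in a voiceless consonant (*atikoh*, *romovat*, *utaf*, *itubok*); -ibi when the stem ends in a voiced consonant (*ratgozov*, *dog*); -ede when the stem ends in a vowel (*zupu*, *hi*).
*girku* — final sound /u/ (a vowel) → -ede → *girkuede*.
Since the final sound of *ejat* is /t/ (a voiceless consonant), it takes -o, giving *ejato*.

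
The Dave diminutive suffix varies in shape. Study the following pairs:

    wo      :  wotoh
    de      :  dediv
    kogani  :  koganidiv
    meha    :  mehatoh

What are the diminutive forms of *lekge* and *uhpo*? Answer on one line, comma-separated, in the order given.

The suffix is conditioned by the last vowel: -div when the last vowel of the stem is a front vowel (*de*, *kogani*); -toh when the last vowel of the stem is a back vowel (*wo*, *meha*).
*lekge*: last vowel = /e/, a front vowel → -div → *lekgediv*.
*uhpo* — last vowel /o/ (a back vowel) → -toh → *uhpotoh*.

lekgediv, uhpotoh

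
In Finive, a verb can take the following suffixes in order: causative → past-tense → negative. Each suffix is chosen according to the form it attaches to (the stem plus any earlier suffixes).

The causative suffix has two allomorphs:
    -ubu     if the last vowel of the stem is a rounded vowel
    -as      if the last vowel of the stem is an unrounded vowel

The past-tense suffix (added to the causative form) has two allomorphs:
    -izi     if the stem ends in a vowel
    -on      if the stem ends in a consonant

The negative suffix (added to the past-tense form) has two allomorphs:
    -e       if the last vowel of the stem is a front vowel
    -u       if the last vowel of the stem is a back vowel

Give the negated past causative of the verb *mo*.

*mo*: last vowel = /o/, a rounded vowel → -ubu → *moubu*.
The final sound of the causative form *moubu* is /u/, which is a vowel, so the past-tense suffix is -izi, giving *moubuizi*.
Since the last vowel of the past-tense form *moubuizi* is /i/ (a front vowel), it takes -e, giving *moubuizie*.

moubuizie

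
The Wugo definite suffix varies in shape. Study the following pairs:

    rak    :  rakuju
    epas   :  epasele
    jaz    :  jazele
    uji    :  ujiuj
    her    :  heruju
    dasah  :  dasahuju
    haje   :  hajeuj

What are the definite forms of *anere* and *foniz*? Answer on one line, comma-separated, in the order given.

Looking at the final sound of each stem: -ele when the stem ends in a sibilant (*epas*, *jaz*); -uju when the stem ends in a non-sibilant consonant (*rak*, *her*, *dasah*); -uj when the stem ends in a vowel (*uji*, *haje*).
Since the final sound of *anere* is /e/ (a vowel), it takes -uj, giving *anereuj*.
The final sound of *foniz* is /z/, which is a sibilant, so the suffix is -ele, giving *fonizele*.

anereuj, fonizele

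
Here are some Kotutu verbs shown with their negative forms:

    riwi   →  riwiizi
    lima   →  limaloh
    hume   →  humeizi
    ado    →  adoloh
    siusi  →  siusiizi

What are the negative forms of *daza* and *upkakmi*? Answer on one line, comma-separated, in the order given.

Looking at the last vowel of each stem: -izi when the last vowel of the stem is a front vowel (*riwi*, *hume*, *siusi*); -loh when the last vowel of the stem is a back vowel (*lima*, *ado*).
*daza*: last vowel = /a/, a back vowel → -loh → *dazaloh*.
*upkakmi* — last vowel /i/ (a front vowel) → -izi → *upkakmiizi*.

dazaloh, upkakmiizi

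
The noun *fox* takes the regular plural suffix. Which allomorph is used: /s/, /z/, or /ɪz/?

The stem *fox* ends in a sibilant (/s, z, ʃ, ʒ, tʃ, dʒ/).
The plural suffix surfaces as /ɪz/ after sibilants, /s/ after other voiceless consonants, and /z/ after other voiced sounds.
So the plural -s on *fox* is pronounced /ɪz/.

/ɪz/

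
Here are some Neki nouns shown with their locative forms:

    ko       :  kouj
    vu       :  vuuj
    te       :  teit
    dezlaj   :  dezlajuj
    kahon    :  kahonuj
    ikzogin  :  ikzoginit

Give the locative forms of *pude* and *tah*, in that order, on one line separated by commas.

pudeit, tahuj

The alternation tracks the last vowel of the stem — -it when the last vowel of the stem is a front vowel (*te*, *ikzogin*); -uj when the last vowel of the stem is a back vowel (*ko*, *vu*, *dezlaj*, *kahon*).
Since the last vowel of *pude* is /e/ (a front vowel), it takes -it, giving *pudeit*.
*tah* — last vowel /a/ (a back vowel) → -uj → *tahuj*.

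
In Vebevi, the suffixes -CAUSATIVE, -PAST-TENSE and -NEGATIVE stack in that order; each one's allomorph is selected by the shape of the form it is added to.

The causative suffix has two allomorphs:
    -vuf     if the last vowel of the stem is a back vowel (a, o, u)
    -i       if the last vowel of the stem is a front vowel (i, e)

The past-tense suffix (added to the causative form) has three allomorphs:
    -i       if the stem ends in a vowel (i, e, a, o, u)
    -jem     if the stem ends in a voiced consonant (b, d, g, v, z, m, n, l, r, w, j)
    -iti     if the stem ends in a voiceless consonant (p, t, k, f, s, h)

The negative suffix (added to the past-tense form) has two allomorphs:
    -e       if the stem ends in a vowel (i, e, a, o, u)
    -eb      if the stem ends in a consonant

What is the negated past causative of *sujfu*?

sujfuvufitie

*sujfu*: last vowel = /u/, a back vowel → -vuf → *sujfuvuf*.
The final sound of the causative form *sujfuvuf* is /f/, which is a voiceless consonant, so the past-tense suffix is -iti, giving *sujfuvufiti*.
The final sound of the past-tense form *sujfuvufiti* is /i/, which is a vowel, so the negative suffix is -e, giving *sujfuvufitie*.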